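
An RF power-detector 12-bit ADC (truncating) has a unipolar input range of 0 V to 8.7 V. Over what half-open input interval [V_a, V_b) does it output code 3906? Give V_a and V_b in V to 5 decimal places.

LSB = 8.7/2^12 = 2.124 mV.
V_a = V_low + 3906·LSB = 8.29644 V; V_b = V_low + 3907·LSB = 8.29856 V.

[8.29644 V, 8.29856 V)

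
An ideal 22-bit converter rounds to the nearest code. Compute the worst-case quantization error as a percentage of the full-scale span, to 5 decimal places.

Rounding → worst-case error = ½ LSB = V_FS/2^23, so 100/8388608 = 1.19209e-05 % of full scale.

0.00001 %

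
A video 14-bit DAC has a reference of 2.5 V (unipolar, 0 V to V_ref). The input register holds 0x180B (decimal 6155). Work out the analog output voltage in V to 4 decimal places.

0.9392 V

LSB = 2.5 V / 2^14 = 152.59 µV.
Code 0x180B = 6155 decimal.
V_out = 0 + 6155 × 0.000152588 V = 0.939178 V.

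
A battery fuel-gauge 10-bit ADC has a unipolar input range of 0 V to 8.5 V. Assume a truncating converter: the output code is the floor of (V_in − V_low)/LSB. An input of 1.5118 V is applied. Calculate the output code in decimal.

code 182

Full-scale span = 8.5 V; LSB = 8.5/2^10 = 8.301 mV.
(1.5118 − 0) / 0.00830078 = 182.127 LSBs.
⌊·⌋(182.127) = 182.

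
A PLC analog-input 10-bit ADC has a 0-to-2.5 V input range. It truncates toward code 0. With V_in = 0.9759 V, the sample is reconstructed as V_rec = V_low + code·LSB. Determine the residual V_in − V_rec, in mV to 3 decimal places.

1.779 mV

LSB = 2.5/2^10 = 2.441 mV.
Scaled input = 399.7286 LSBs, so code = 399.
Reconstructed: 0.97412109 V.
V_in − V_rec = 0.00177891 V = 1.779 mV.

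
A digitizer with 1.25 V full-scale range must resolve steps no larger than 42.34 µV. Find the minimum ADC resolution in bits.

15 bits

Number of steps required ≥ 1.25 V / 42.34 µV = 29522.91.
Need 2^N ≥ 29522.91; 2^14 = 16384, 2^15 = 32768.
Minimum N = 15.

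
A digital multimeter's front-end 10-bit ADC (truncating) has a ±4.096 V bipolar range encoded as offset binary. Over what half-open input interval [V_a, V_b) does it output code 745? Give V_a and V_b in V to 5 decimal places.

[1.86400 V, 1.87200 V)

LSB = 8.192/2^10 = 8.000 mV.
V_a = V_low + 745·LSB = 1.864 V; V_b = V_low + 746·LSB = 1.872 V.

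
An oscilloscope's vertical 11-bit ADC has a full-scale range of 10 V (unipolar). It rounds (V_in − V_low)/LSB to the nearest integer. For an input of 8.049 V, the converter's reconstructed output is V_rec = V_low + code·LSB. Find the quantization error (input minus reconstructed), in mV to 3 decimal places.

2.125 mV

Step size: 10 V ÷ 2^11 = 4.883 mV.
(8.049 − 0)/0.00488281 = 1648.4352; round gives code 1648.
Code 1648 maps back to 0 + 1648×0.00488281 V = 8.046875 V.
Error = 8.049 − 8.046875 = 0.002125 V = 2.125 mV.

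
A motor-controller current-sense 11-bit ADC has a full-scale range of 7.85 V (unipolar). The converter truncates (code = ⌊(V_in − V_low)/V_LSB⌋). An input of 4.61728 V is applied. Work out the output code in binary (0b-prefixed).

Full-scale span = 7.85 V; LSB = 7.85/2^11 = 3.833 mV.
Input sits at 1204.610 steps above V_low.
Floor → code 1204.
In binary (0b-prefixed): 0b10010110100.

code 0b10010110100 (decimal 1204)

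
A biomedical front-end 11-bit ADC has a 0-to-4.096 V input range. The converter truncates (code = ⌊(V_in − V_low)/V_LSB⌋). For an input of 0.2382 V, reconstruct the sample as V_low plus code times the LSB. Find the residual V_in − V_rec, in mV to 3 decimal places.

0.200 mV

One LSB is 4.096 V / 2048 = 2.000 mV.
(0.2382 − 0)/0.002 = 119.1000; ⌊·⌋ gives code 119.
Reconstructed: 0.238 V.
Error = 0.2382 − 0.238 = 0.0002 V = 0.200 mV.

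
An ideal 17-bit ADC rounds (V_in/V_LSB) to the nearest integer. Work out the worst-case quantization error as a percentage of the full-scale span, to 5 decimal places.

0.00038 %

Rounding → worst-case error = ½ LSB = V_FS/2^18, so 100/262144 = 0.00038147 % of full scale.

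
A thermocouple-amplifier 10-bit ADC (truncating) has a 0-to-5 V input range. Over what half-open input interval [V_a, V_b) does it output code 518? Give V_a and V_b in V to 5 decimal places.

[2.52930 V, 2.53418 V)

LSB = 5/2^10 = 4.883 mV.
V_a = V_low + 518·LSB = 2.5293 V; V_b = V_low + 519·LSB = 2.53418 V.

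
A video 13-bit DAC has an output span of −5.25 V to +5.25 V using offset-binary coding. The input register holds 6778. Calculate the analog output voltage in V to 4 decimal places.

3.4376 V

LSB = 10.5 V / 2^13 = 1.282 mV.
V_out = (−5.25) + 6778 × 0.00128174 V = 3.43762 V.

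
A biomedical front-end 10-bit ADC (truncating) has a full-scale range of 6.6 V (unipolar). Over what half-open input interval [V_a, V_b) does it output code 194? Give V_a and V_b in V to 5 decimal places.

LSB = 6.6/2^10 = 6.445 mV.
V_a = V_low + 194·LSB = 1.25039 V; V_b = V_low + 195·LSB = 1.25684 V.

[1.25039 V, 1.25684 V)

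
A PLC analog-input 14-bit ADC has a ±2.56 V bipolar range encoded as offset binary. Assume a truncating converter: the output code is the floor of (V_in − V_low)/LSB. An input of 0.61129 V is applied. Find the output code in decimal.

With 16384 levels over 5.12 V, one step is 312.50 µV.
(V_in − V_low)/LSB = (0.61129 − (−2.56)) / 0.0003125 = 10148.128.
So the output code is 10148.

code 10148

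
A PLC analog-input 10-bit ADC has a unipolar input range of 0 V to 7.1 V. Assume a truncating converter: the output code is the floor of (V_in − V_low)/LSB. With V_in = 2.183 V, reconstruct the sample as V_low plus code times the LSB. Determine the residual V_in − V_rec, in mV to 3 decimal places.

5.852 mV

One LSB is 7.1 V / 1024 = 6.934 mV.
Scaled input = 314.8439 LSBs, so code = 314.
Reconstructed: 2.1771484 V.
Error = 2.183 − 2.1771484 = 0.00585156 V = 5.852 mV.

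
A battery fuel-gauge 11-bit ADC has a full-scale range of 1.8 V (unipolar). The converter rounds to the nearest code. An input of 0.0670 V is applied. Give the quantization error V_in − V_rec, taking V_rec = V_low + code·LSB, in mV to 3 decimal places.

0.203 mV

LSB = 1.8/2^11 = 0.879 mV.
(V_in − V_low)/LSB = (0.0670 − 0)/0.000878906 = 76.2311 → code 76 (round).
V_rec = 0 + 76·0.000878906 = 0.066796875 V.
V_in − V_rec = 0.000203125 V = 0.203 mV.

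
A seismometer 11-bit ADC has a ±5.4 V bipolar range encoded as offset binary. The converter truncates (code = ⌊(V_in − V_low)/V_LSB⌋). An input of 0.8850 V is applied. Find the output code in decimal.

code 1191

With 2048 levels over 10.8 V, one step is 5.273 mV.
(V_in − V_low)/LSB = (0.8850 − (−5.4)) / 0.00527344 = 1191.822.
⌊·⌋(1191.822) = 1191.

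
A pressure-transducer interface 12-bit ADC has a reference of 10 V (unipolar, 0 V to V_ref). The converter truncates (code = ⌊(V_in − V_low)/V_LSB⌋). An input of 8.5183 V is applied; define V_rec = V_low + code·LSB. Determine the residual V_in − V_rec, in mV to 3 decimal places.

LSB = 10/2^12 = 2.441 mV.
(V_in − V_low)/LSB = (8.5183 − 0)/0.00244141 = 3489.0957 → code 3489 (floor).
V_rec = 0 + 3489·0.00244141 = 8.5180664 V.
Difference: 0.000233594 V → 0.234 mV.

0.234 mV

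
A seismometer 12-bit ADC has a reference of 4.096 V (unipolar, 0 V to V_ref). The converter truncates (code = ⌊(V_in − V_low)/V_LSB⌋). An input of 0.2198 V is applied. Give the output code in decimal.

LSB = 4.096 V / 4096 = 1.000 mV.
Input sits at 219.800 steps above V_low.
Floor → code 219.

code 219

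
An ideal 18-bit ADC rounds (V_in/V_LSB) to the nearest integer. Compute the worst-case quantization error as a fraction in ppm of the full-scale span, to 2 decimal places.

Rounding → worst-case error = ½ LSB = V_FS/2^19, so 1e+06/524288 = 1.90735 ppm of full scale.

1.91 ppm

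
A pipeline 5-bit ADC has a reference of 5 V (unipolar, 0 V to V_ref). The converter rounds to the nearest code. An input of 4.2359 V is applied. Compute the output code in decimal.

code 27

With 32 levels over 5 V, one step is 156.250 mV.
(V_in − V_low)/LSB = (4.2359 − 0) / 0.15625 = 27.110.
Round → code 27.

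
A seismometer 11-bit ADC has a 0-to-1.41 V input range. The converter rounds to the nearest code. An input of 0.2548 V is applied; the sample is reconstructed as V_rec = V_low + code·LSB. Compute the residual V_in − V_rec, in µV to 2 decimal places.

LSB = 1.41/2^11 = 0.688 mV.
(0.2548 − 0)/0.000688477 = 370.0925; round gives code 370.
Code 370 maps back to 0 + 370×0.000688477 V = 0.25473633 V.
V_in − V_rec = 6.36719e-05 V = 63.67 µV.

63.67 µV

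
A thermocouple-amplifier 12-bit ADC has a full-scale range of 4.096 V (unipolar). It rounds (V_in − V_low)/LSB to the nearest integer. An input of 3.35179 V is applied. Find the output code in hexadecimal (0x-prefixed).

Full-scale span = 4.096 V; LSB = 4.096/2^12 = 1.000 mV.
(V_in − V_low)/LSB = (3.35179 − 0) / 0.001 = 3351.790.
round(3351.790) = 3352.
In hexadecimal (0x-prefixed): 0xD18.

code 0xD18 (decimal 3352)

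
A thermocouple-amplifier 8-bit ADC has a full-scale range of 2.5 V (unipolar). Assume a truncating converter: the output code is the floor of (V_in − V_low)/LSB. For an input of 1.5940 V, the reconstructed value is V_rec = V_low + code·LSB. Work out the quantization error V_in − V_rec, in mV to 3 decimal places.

2.203 mV

LSB = 2.5/2^8 = 9.766 mV.
(V_in − V_low)/LSB = (1.5940 − 0)/0.00976562 = 163.2256 → code 163 (floor).
Code 163 maps back to 0 + 163×0.00976562 V = 1.5917969 V.
V_in − V_rec = 0.00220312 V = 2.203 mV.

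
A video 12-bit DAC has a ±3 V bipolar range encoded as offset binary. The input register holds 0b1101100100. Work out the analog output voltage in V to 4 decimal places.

-1.7285 V

LSB = 6 V / 2^12 = 1.465 mV.
Code 0b1101100100 = 868 decimal.
V_out = (−3) + 868 × 0.00146484 V = -1.72852 V.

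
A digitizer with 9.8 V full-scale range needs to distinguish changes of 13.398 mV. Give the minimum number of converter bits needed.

10 bits

Number of steps required ≥ 9.8 V / 13.398 mV = 731.45.
Need 2^N ≥ 731.45; 2^9 = 512, 2^10 = 1024.
Minimum N = 10.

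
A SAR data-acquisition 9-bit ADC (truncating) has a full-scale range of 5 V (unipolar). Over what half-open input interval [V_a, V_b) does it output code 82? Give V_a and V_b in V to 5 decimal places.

[0.80078 V, 0.81055 V)

LSB = 5/2^9 = 9.766 mV.
V_a = V_low + 82·LSB = 0.800781 V; V_b = V_low + 83·LSB = 0.810547 V.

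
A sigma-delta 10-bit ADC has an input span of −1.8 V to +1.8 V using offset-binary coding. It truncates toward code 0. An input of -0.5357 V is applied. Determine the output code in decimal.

Full-scale span = 3.6 V; LSB = 3.6/2^10 = 3.516 mV.
(V_in − V_low)/LSB = (-0.5357 − (−1.8)) / 0.00351563 = 359.623.
⌊·⌋(359.623) = 359.

code 359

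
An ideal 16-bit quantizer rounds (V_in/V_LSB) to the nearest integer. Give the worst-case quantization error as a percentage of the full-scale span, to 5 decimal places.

0.00076 %

Rounding → worst-case error = ½ LSB = V_FS/2^17, so 100/131072 = 0.000762939 % of full scale.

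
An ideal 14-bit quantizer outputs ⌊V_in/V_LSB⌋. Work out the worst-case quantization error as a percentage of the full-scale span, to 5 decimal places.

Truncating → worst-case error = 1 LSB = V_FS/2^14, so 100/16384 = 0.00610352 % of full scale.

0.00610 %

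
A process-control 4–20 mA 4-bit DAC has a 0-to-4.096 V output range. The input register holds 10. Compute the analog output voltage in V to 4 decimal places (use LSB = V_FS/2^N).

LSB = 4.096 V / 2^4 = 256.000 mV.
V_out = 0 + 10 × 0.256 V = 2.56 V.

2.5600 V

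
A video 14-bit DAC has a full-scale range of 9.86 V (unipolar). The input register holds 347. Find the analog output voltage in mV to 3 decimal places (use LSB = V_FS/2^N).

208.827 mV

LSB = 9.86 V / 2^14 = 0.602 mV.
V_out = 0 + 347 × 0.000601807 V = 0.208827 V.
= 208.827 mV.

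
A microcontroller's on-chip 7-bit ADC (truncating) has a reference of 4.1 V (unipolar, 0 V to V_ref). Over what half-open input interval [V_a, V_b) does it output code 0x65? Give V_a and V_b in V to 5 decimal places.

LSB = 4.1/2^7 = 32.031 mV.
Code 0x65 = 101 decimal.
V_a = V_low + 101·LSB = 3.23516 V; V_b = V_low + 102·LSB = 3.26719 V.

[3.23516 V, 3.26719 V)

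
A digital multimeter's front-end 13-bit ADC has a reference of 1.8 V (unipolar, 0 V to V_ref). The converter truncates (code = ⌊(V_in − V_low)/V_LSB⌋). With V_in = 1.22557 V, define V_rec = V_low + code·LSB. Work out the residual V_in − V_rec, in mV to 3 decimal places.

LSB = 1.8/2^13 = 219.73 µV.
(1.22557 − 0)/0.000219727 = 5577.7052; ⌊·⌋ gives code 5577.
Code 5577 maps back to 0 + 5577×0.000219727 V = 1.225415 V.
V_in − V_rec = 0.000154961 V = 0.155 mV.

0.155 mV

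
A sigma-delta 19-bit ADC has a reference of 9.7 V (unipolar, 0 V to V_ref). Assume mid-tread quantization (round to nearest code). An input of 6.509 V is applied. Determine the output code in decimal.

LSB = 9.7 V / 524288 = 18.50 µV.
(6.509 − 0) / 1.85013e-05 = 351813.463 LSBs.
Round → code 351813.

code 351813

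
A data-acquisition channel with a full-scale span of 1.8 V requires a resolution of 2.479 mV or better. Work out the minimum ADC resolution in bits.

10 bits

Number of steps required ≥ 1.8 V / 2.479 mV = 726.10.
Need 2^N ≥ 726.10; 2^9 = 512, 2^10 = 1024.
Minimum N = 10.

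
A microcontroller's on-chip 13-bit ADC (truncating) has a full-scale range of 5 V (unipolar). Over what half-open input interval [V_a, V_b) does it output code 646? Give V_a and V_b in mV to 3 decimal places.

LSB = 5/2^13 = 0.610 mV.
V_a = V_low + 646·LSB = 0.394287 V; V_b = V_low + 647·LSB = 0.394897 V.

[394.287 mV, 394.897 mV)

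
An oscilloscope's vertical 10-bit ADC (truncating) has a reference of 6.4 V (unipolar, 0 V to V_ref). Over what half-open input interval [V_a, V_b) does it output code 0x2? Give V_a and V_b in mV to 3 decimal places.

LSB = 6.4/2^10 = 6.250 mV.
Code 0x2 = 2 decimal.
V_a = V_low + 2·LSB = 0.0125 V; V_b = V_low + 3·LSB = 0.01875 V.

[12.500 mV, 18.750 mV)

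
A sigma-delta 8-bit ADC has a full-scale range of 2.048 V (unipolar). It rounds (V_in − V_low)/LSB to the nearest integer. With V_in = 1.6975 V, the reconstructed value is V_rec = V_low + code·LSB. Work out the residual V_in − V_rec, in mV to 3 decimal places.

1.500 mV

Step size: 2.048 V ÷ 2^8 = 8.000 mV.
(V_in − V_low)/LSB = (1.6975 − 0)/0.008 = 212.1875 → code 212 (round).
Reconstructed: 1.696 V.
Error = 1.6975 − 1.696 = 0.0015 V = 1.500 mV.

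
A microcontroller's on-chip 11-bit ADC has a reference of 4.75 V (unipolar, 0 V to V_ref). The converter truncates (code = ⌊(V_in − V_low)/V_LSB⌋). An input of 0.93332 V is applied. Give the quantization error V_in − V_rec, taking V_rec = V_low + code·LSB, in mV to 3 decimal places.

0.947 mV

One LSB is 4.75 V / 2048 = 2.319 mV.
(0.93332 − 0)/0.00231934 = 402.4083; ⌊·⌋ gives code 402.
Reconstructed: 0.93237305 V.
V_in − V_rec = 0.000946953 V = 0.947 mV.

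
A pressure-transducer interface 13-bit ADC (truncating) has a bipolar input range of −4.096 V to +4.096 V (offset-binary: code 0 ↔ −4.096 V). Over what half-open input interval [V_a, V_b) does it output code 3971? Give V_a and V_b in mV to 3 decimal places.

[-125.000 mV, -124.000 mV)

LSB = 8.192/2^13 = 1.000 mV.
V_a = V_low + 3971·LSB = -0.125 V; V_b = V_low + 3972·LSB = -0.124 V.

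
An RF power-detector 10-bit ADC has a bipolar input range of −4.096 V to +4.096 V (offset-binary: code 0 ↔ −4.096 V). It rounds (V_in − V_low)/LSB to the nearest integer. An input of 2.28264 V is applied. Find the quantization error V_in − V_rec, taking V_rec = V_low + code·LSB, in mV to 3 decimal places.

One LSB is 8.192 V / 1024 = 8.000 mV.
Scaled input = 797.3300 LSBs, so code = 797.
Code 797 maps back to (−4.096) + 797×0.008 V = 2.28 V.
Difference: 0.00264 V → 2.640 mV.

2.640 mV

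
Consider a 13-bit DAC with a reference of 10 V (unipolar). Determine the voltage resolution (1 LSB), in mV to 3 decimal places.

1.221 mV

Full-scale span = 10 V.
LSB = 10 / 2^13 = 10 / 8192 = 0.0012207 V = 1.221 mV.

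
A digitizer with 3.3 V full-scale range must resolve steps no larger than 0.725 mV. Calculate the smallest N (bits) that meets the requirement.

Number of steps required ≥ 3.3 V / 0.725 mV = 4551.72.
Need 2^N ≥ 4551.72; 2^12 = 4096, 2^13 = 8192.
Minimum N = 13.

13 bits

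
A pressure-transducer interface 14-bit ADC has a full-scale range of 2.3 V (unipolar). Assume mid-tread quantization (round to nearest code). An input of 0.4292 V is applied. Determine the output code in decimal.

code 3057

Full-scale span = 2.3 V; LSB = 2.3/2^14 = 140.38 µV.
Input sits at 3057.397 steps above V_low.
So the output code is 3057.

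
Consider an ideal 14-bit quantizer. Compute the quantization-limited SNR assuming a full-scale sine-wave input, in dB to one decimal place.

SNR ≈ 6.02·N + 1.76 dB = 6.02·14 + 1.76 = 86.04 dB.

86.0 dB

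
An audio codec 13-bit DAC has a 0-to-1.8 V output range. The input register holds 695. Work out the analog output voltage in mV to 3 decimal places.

152.710 mV

LSB = 1.8 V / 2^13 = 219.73 µV.
V_out = 0 + 695 × 0.000219727 V = 0.15271 V.
= 152.710 mV.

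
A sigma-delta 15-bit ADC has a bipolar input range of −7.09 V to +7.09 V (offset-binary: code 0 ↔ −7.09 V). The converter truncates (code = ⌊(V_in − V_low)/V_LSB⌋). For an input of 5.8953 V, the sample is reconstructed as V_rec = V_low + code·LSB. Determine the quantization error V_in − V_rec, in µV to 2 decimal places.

93.09 µV

LSB = 14.18/2^15 = 432.74 µV.
(V_in − V_low)/LSB = (5.8953 − (−7.09))/0.000432739 = 30007.2151 → code 30007 (floor).
V_rec = (−7.09) + 30007·0.000432739 = 5.8952069 V.
V_in − V_rec = 9.30908e-05 V = 93.09 µV.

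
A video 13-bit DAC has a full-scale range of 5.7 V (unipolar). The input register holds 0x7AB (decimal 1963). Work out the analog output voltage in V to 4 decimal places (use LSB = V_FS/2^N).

1.3659 V

LSB = 5.7 V / 2^13 = 0.696 mV.
Code 0x7AB = 1963 decimal.
V_out = 0 + 1963 × 0.000695801 V = 1.36586 V.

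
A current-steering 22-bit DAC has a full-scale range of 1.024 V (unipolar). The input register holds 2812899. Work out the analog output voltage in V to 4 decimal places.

0.6867 V

LSB = 1.024 V / 2^22 = 0.24 µV.
V_out = 0 + 2812899 × 2.44141e-07 V = 0.686743 V.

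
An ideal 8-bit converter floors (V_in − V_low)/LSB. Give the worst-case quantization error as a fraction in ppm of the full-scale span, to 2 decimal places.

3906.25 ppm

Truncating → worst-case error = 1 LSB = V_FS/2^8, so 1e+06/256 = 3906.25 ppm of full scale.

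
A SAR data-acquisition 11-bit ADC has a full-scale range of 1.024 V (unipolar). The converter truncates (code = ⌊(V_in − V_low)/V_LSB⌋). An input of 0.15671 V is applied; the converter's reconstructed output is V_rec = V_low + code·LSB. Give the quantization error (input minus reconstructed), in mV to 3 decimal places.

One LSB is 1.024 V / 2048 = 0.500 mV.
(0.15671 − 0)/0.0005 = 313.4200; ⌊·⌋ gives code 313.
V_rec = 0 + 313·0.0005 = 0.1565 V.
Difference: 0.00021 V → 0.210 mV.

0.210 mV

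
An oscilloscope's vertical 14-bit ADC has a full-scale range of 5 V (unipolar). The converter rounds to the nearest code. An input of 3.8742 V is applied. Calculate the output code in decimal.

code 12695

Full-scale span = 5 V; LSB = 5/2^14 = 305.18 µV.
(V_in − V_low)/LSB = (3.8742 − 0) / 0.000305176 = 12694.979.
round(12694.979) = 12695.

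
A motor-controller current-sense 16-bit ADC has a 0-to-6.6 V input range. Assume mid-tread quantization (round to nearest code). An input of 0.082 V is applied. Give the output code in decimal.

code 814

LSB = 6.6 V / 65536 = 100.71 µV.
Input sits at 814.235 steps above V_low.
Round → code 814.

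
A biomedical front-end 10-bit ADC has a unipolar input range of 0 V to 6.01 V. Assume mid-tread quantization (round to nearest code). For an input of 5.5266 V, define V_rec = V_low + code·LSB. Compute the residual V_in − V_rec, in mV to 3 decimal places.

-2.130 mV

Step size: 6.01 V ÷ 2^10 = 5.869 mV.
(V_in − V_low)/LSB = (5.5266 − 0)/0.00586914 = 941.6370 → code 942 (round).
V_rec = 0 + 942·0.00586914 = 5.5287305 V.
Error = 5.5266 − 5.5287305 = -0.00213047 V = -2.130 mV.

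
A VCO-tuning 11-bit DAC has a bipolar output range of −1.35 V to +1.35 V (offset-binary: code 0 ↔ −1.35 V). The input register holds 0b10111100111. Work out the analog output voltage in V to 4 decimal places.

LSB = 2.7 V / 2^11 = 1.318 mV.
Code 0b10111100111 = 1511 decimal.
V_out = (−1.35) + 1511 × 0.00131836 V = 0.642041 V.

0.6420 V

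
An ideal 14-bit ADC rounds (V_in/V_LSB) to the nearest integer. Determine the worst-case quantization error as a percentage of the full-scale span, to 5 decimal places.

0.00305 %

Rounding → worst-case error = ½ LSB = V_FS/2^15, so 100/32768 = 0.00305176 % of full scale.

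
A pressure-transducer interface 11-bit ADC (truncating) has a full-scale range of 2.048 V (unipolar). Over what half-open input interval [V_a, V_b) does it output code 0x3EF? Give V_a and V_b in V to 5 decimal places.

LSB = 2.048/2^11 = 1.000 mV.
Code 0x3EF = 1007 decimal.
V_a = V_low + 1007·LSB = 1.007 V; V_b = V_low + 1008·LSB = 1.008 V.

[1.00700 V, 1.00800 V)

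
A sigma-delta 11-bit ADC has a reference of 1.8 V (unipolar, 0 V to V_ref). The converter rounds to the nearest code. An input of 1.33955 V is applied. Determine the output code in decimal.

With 2048 levels over 1.8 V, one step is 0.879 mV.
(V_in − V_low)/LSB = (1.33955 − 0) / 0.000878906 = 1524.110.
round(1524.110) = 1524.

code 1524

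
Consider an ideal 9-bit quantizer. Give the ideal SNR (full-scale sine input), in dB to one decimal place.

SNR ≈ 6.02·N + 1.76 dB = 6.02·9 + 1.76 = 55.94 dB.

55.9 dB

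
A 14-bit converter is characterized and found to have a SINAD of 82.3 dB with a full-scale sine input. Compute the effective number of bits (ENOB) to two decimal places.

13.38 bits

ENOB = (SINAD − 1.76) / 6.02 = (82.3 − 1.76)/6.02 = 13.379.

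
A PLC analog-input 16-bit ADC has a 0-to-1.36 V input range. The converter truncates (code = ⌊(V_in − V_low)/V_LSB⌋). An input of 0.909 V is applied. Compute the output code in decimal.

Full-scale span = 1.36 V; LSB = 1.36/2^16 = 20.75 µV.
(V_in − V_low)/LSB = (0.909 − 0) / 2.0752e-05 = 43803.106.
Floor → code 43803.

code 43803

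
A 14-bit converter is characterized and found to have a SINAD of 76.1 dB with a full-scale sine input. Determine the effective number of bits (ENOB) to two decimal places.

ENOB = (SINAD − 1.76) / 6.02 = (76.1 − 1.76)/6.02 = 12.349.

12.35 bits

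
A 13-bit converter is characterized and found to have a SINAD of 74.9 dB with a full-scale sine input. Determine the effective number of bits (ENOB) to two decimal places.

12.15 bits

ENOB = (SINAD − 1.76) / 6.02 = (74.9 − 1.76)/6.02 = 12.150.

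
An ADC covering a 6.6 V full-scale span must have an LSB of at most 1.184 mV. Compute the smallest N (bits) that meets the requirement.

Number of steps required ≥ 6.6 V / 1.184 mV = 5574.32.
Need 2^N ≥ 5574.32; 2^12 = 4096, 2^13 = 8192.
Minimum N = 13.

13 bits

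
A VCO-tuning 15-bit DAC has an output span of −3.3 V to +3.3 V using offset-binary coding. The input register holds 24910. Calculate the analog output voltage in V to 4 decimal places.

LSB = 6.6 V / 2^15 = 201.42 µV.
V_out = (−3.3) + 24910 × 0.000201416 V = 1.71727 V.

1.7173 V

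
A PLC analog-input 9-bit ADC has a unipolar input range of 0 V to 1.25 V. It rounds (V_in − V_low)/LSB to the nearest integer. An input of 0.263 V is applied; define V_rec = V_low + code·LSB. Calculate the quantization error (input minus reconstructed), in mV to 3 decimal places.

-0.672 mV

Step size: 1.25 V ÷ 2^9 = 2.441 mV.
Scaled input = 107.7248 LSBs, so code = 108.
Reconstructed: 0.26367188 V.
V_in − V_rec = -0.000671875 V = -0.672 mV.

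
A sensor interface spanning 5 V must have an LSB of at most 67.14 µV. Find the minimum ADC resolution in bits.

Number of steps required ≥ 5 V / 67.14 µV = 74471.25.
Need 2^N ≥ 74471.25; 2^16 = 65536, 2^17 = 131072.
Minimum N = 17.

17 bits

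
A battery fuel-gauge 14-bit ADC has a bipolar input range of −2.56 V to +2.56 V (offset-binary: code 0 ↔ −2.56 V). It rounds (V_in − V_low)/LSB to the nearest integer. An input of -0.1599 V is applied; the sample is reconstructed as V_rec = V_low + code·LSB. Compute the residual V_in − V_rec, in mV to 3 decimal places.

0.100 mV

LSB = 5.12/2^14 = 312.50 µV.
(-0.1599 − (−2.56))/0.0003125 = 7680.3200; round gives code 7680.
Reconstructed: -0.16 V.
Difference: 0.0001 V → 0.100 mV.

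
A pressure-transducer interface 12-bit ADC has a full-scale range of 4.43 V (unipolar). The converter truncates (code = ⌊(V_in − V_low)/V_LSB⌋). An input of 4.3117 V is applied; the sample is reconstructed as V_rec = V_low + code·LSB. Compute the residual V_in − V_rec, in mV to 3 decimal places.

0.670 mV

Step size: 4.43 V ÷ 2^12 = 1.082 mV.
(V_in − V_low)/LSB = (4.3117 − 0)/0.00108154 = 3986.6192 → code 3986 (floor).
V_rec = 0 + 3986·0.00108154 = 4.3110303 V.
Difference: 0.000669727 V → 0.670 mV.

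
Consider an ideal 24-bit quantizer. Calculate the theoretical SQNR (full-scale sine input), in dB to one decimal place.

SNR ≈ 6.02·N + 1.76 dB = 6.02·24 + 1.76 = 146.24 dB.

146.2 dB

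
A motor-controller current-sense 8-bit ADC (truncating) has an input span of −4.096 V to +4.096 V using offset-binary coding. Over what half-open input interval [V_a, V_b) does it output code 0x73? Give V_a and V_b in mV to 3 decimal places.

LSB = 8.192/2^8 = 32.000 mV.
Code 0x73 = 115 decimal.
V_a = V_low + 115·LSB = -0.416 V; V_b = V_low + 116·LSB = -0.384 V.

[-416.000 mV, -384.000 mV)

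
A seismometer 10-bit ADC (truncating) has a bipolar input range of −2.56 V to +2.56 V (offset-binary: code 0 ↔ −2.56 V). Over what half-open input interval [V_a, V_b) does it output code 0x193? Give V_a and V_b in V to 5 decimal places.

[-0.54500 V, -0.54000 V)

LSB = 5.12/2^10 = 5.000 mV.
Code 0x193 = 403 decimal.
V_a = V_low + 403·LSB = -0.545 V; V_b = V_low + 404·LSB = -0.54 V.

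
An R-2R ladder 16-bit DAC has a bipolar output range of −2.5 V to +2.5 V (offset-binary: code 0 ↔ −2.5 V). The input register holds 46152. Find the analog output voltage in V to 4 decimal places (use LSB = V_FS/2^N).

1.0211 V

LSB = 5 V / 2^16 = 76.29 µV.
V_out = (−2.5) + 46152 × 7.62939e-05 V = 1.02112 V.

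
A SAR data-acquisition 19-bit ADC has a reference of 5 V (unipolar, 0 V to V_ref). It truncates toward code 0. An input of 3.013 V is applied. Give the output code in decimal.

code 315935

Full-scale span = 5 V; LSB = 5/2^19 = 9.54 µV.
Input sits at 315935.949 steps above V_low.
⌊·⌋(315935.949) = 315935.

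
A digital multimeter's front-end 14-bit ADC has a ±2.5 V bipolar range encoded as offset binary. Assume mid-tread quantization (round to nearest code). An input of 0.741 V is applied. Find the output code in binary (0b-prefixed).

LSB = 5 V / 16384 = 305.18 µV.
(0.741 − (−2.5)) / 0.000305176 = 10620.109 LSBs.
Round → code 10620.
In binary (0b-prefixed): 0b10100101111100.

code 0b10100101111100 (decimal 10620)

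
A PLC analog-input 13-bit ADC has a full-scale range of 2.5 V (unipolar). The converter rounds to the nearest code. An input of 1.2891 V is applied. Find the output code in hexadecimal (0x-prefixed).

LSB = 2.5 V / 8192 = 305.18 µV.
(1.2891 − 0) / 0.000305176 = 4224.123 LSBs.
So the output code is 4224.
In hexadecimal (0x-prefixed): 0x1080.

code 0x1080 (decimal 4224)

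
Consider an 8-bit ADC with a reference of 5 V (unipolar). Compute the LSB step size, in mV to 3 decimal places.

19.531 mV

Full-scale span = 5 V.
LSB = 5 / 2^8 = 5 / 256 = 0.0195312 V = 19.531 mV.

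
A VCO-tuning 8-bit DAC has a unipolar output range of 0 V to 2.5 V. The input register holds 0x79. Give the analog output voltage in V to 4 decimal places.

1.1816 V

LSB = 2.5 V / 2^8 = 9.766 mV.
Code 0x79 = 121 decimal.
V_out = 0 + 121 × 0.00976562 V = 1.18164 V.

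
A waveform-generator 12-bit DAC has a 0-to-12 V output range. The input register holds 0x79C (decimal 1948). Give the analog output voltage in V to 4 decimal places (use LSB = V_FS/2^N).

5.7070 V

LSB = 12 V / 2^12 = 2.930 mV.
Code 0x79C = 1948 decimal.
V_out = 0 + 1948 × 0.00292969 V = 5.70703 V.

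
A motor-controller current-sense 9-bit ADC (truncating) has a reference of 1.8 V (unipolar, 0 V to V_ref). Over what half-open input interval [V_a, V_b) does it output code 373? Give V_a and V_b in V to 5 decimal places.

[1.31133 V, 1.31484 V)

LSB = 1.8/2^9 = 3.516 mV.
V_a = V_low + 373·LSB = 1.31133 V; V_b = V_low + 374·LSB = 1.31484 V.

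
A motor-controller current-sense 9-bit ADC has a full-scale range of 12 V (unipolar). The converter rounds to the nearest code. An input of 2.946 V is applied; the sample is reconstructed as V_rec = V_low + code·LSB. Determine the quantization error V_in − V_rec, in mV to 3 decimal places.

-7.125 mV

One LSB is 12 V / 512 = 23.438 mV.
(V_in − V_low)/LSB = (2.946 − 0)/0.0234375 = 125.6960 → code 126 (round).
V_rec = 0 + 126·0.0234375 = 2.953125 V.
Difference: -0.007125 V → -7.125 mV.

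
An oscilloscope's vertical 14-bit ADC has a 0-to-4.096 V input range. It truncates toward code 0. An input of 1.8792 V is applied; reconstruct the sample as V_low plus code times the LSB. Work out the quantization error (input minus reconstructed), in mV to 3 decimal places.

0.200 mV

One LSB is 4.096 V / 16384 = 250.00 µV.
(1.8792 − 0)/0.00025 = 7516.8000; ⌊·⌋ gives code 7516.
V_rec = 0 + 7516·0.00025 = 1.879 V.
Error = 1.8792 − 1.879 = 0.0002 V = 0.200 mV.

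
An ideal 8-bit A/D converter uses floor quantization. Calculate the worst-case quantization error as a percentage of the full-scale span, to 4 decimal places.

Truncating → worst-case error = 1 LSB = V_FS/2^8, so 100/256 = 0.390625 % of full scale.

0.3906 %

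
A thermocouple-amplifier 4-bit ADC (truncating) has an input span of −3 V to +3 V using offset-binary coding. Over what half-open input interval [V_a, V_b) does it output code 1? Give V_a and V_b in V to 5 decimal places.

LSB = 6/2^4 = 375.000 mV.
V_a = V_low + 1·LSB = -2.625 V; V_b = V_low + 2·LSB = -2.25 V.

[-2.62500 V, -2.25000 V)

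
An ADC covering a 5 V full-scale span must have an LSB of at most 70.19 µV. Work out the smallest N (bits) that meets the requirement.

17 bits

Number of steps required ≥ 5 V / 70.19 µV = 71235.22.
Need 2^N ≥ 71235.22; 2^16 = 65536, 2^17 = 131072.
Minimum N = 17.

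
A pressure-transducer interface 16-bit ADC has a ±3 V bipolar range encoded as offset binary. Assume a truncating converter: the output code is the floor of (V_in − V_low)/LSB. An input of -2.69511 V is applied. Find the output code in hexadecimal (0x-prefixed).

code 0xD02 (decimal 3330)

With 65536 levels over 6 V, one step is 91.55 µV.
(-2.69511 − (−3)) / 9.15527e-05 = 3330.212 LSBs.
⌊·⌋(3330.212) = 3330.
In hexadecimal (0x-prefixed): 0xD02.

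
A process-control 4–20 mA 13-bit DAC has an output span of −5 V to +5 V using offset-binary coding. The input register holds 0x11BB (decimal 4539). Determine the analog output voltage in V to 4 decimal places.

LSB = 10 V / 2^13 = 1.221 mV.
Code 0x11BB = 4539 decimal.
V_out = (−5) + 4539 × 0.0012207 V = 0.540771 V.

0.5408 V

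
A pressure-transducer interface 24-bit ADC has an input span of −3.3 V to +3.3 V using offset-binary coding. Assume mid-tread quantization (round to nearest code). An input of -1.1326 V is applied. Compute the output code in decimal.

Full-scale span = 6.6 V; LSB = 6.6/2^24 = 0.39 µV.
(-1.1326 − (−3.3)) / 3.93391e-07 = 5509536.054 LSBs.
So the output code is 5509536.

code 5509536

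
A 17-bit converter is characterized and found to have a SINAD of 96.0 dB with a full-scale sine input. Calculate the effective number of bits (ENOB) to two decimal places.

ENOB = (SINAD − 1.76) / 6.02 = (96.0 − 1.76)/6.02 = 15.654.

15.65 bits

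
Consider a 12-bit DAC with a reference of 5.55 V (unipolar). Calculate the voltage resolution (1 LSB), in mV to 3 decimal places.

1.355 mV

Full-scale span = 5.55 V.
LSB = 5.55 / 2^12 = 5.55 / 4096 = 0.00135498 V = 1.355 mV.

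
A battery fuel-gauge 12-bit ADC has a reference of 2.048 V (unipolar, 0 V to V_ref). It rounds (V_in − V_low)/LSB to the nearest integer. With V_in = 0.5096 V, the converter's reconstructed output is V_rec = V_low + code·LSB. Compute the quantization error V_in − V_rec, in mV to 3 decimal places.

0.100 mV

Step size: 2.048 V ÷ 2^12 = 0.500 mV.
(0.5096 − 0)/0.0005 = 1019.2000; round gives code 1019.
Code 1019 maps back to 0 + 1019×0.0005 V = 0.5095 V.
Error = 0.5096 − 0.5095 = 0.0001 V = 0.100 mV.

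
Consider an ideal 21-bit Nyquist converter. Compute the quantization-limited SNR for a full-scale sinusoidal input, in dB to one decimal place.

128.2 dB

SNR ≈ 6.02·N + 1.76 dB = 6.02·21 + 1.76 = 128.18 dB.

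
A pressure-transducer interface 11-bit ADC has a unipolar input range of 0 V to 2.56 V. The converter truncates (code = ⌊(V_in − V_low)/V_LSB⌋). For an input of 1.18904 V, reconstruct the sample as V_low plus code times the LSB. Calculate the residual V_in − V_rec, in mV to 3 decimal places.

Step size: 2.56 V ÷ 2^11 = 1.250 mV.
Scaled input = 951.2320 LSBs, so code = 951.
V_rec = 0 + 951·0.00125 = 1.18875 V.
Error = 1.18904 − 1.18875 = 0.00029 V = 0.290 mV.

0.290 mV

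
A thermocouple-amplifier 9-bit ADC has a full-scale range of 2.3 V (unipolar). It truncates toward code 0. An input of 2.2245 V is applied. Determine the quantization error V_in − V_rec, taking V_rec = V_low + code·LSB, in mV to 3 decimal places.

LSB = 2.3/2^9 = 4.492 mV.
(2.2245 − 0)/0.00449219 = 495.1930; ⌊·⌋ gives code 495.
Reconstructed: 2.2236328 V.
V_in − V_rec = 0.000867188 V = 0.867 mV.

0.867 mV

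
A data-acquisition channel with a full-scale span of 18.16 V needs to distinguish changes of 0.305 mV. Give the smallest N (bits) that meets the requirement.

16 bits

Number of steps required ≥ 18.16 V / 0.305 mV = 59540.98.
Need 2^N ≥ 59540.98; 2^15 = 32768, 2^16 = 65536.
Minimum N = 16.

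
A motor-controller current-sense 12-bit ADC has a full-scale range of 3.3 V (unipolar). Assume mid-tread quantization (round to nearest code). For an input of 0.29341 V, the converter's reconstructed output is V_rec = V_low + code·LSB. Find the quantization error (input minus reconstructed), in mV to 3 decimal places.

LSB = 3.3/2^12 = 0.806 mV.
(0.29341 − 0)/0.000805664 = 364.1840; round gives code 364.
V_rec = 0 + 364·0.000805664 = 0.29326172 V.
Difference: 0.000148281 V → 0.148 mV.

0.148 mV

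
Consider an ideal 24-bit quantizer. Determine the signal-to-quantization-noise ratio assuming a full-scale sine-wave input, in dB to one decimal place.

SNR ≈ 6.02·N + 1.76 dB = 6.02·24 + 1.76 = 146.24 dB.

146.2 dB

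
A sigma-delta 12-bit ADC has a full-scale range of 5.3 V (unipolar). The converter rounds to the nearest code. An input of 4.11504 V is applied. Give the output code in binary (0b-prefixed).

code 0b110001101100 (decimal 3180)

Full-scale span = 5.3 V; LSB = 5.3/2^12 = 1.294 mV.
(4.11504 − 0) / 0.00129395 = 3180.227 LSBs.
Round → code 3180.
In binary (0b-prefixed): 0b110001101100.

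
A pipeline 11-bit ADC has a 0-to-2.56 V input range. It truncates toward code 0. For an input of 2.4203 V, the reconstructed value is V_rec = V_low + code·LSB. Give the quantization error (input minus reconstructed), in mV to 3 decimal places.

Step size: 2.56 V ÷ 2^11 = 1.250 mV.
(V_in − V_low)/LSB = (2.4203 − 0)/0.00125 = 1936.2400 → code 1936 (floor).
Code 1936 maps back to 0 + 1936×0.00125 V = 2.42 V.
Difference: 0.0003 V → 0.300 mV.

0.300 mV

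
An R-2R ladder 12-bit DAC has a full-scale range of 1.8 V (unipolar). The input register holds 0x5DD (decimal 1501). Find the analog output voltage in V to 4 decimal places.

0.6596 V

LSB = 1.8 V / 2^12 = 439.45 µV.
Code 0x5DD = 1501 decimal.
V_out = 0 + 1501 × 0.000439453 V = 0.659619 V.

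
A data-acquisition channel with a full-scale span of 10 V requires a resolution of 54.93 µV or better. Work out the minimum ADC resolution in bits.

Number of steps required ≥ 10 V / 54.93 µV = 182049.88.
Need 2^N ≥ 182049.88; 2^17 = 131072, 2^18 = 262144.
Minimum N = 18.

18 bits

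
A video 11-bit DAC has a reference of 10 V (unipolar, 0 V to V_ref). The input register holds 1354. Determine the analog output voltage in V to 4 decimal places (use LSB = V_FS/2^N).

6.6113 V

LSB = 10 V / 2^11 = 4.883 mV.
V_out = 0 + 1354 × 0.00488281 V = 6.61133 V.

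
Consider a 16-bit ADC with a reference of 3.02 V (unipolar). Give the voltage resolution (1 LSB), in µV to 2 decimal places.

46.08 µV

Full-scale span = 3.02 V.
LSB = 3.02 / 2^16 = 3.02 / 65536 = 4.60815e-05 V = 46.08 µV.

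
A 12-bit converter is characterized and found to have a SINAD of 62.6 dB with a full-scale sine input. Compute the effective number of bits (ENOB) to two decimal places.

10.11 bits

ENOB = (SINAD − 1.76) / 6.02 = (62.6 − 1.76)/6.02 = 10.106.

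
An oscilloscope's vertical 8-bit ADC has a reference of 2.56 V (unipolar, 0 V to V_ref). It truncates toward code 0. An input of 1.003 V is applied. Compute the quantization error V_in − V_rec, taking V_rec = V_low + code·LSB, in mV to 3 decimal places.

Step size: 2.56 V ÷ 2^8 = 10.000 mV.
(1.003 − 0)/0.01 = 100.3000; ⌊·⌋ gives code 100.
Reconstructed: 1 V.
Error = 1.003 − 1 = 0.003 V = 3.000 mV.

3.000 mV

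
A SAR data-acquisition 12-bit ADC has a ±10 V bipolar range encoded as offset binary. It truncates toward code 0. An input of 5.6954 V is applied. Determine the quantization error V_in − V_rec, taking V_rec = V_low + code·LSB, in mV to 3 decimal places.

2.041 mV

Step size: 20 V ÷ 2^12 = 4.883 mV.
(5.6954 − (−10))/0.00488281 = 3214.4179; ⌊·⌋ gives code 3214.
Code 3214 maps back to (−10) + 3214×0.00488281 V = 5.6933594 V.
V_in − V_rec = 0.00204062 V = 2.041 mV.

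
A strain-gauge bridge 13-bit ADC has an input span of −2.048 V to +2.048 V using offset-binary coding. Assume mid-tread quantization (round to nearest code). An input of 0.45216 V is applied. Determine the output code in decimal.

code 5000

Full-scale span = 4.096 V; LSB = 4.096/2^13 = 0.500 mV.
(0.45216 − (−2.048)) / 0.0005 = 5000.320 LSBs.
Round → code 5000.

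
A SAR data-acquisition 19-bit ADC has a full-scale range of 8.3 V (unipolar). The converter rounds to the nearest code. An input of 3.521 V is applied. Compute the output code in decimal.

code 222412

Full-scale span = 8.3 V; LSB = 8.3/2^19 = 15.83 µV.
Input sits at 222411.813 steps above V_low.
Round → code 222412.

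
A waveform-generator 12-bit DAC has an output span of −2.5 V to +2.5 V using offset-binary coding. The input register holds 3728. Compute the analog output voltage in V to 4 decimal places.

2.0508 V

LSB = 5 V / 2^12 = 1.221 mV.
V_out = (−2.5) + 3728 × 0.0012207 V = 2.05078 V.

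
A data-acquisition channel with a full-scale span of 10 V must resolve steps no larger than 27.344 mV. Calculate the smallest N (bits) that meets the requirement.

Number of steps required ≥ 10 V / 27.344 mV = 365.71.
Need 2^N ≥ 365.71; 2^8 = 256, 2^9 = 512.
Minimum N = 9.

9 bits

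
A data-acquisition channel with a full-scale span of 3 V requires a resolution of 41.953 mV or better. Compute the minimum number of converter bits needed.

7 bits

Number of steps required ≥ 3 V / 41.953 mV = 71.51.
Need 2^N ≥ 71.51; 2^6 = 64, 2^7 = 128.
Minimum N = 7.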